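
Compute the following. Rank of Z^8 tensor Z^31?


rank(M(x)N) = rank(M)*rank(N)
8*31 = 248


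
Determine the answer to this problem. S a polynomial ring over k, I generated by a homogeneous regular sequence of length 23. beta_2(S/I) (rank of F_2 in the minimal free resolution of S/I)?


Regular sequence => Koszul complex is the minimal free resolution.
Syz_1 minimally generated by Koszul relations f_i*e_j - f_j*e_i (i<j): mu(Syz_1) = beta_2 = C(m,2) = m(m-1)/2
m=23
23*22/2 = 253


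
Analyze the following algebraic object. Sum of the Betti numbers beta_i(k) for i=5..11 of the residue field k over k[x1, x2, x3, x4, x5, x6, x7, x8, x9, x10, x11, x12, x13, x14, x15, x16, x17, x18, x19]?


Koszul resolution: beta_i(k)=C(n,i), n=19
C(19,5)=11628, C(19,6)=27132, C(19,7)=50388, C(19,8)=75582, C(19,9)=92378, C(19,10)=92378, C(19,11)=75582
Sum=425068


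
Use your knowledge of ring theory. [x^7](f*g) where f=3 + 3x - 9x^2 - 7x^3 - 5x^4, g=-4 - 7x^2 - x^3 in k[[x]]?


[x^7] = sum a_i*b_j, i+j=7
  -5*-1=5
Sum=5


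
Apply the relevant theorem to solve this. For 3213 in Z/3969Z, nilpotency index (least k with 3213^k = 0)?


3213^k mod 3969:
k=1: 3213
k=2: 0
First zero at k = 2


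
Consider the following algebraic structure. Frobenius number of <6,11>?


gcd(6,11)=1 => F=ab-a-b=6*11-6-11=66-17=49


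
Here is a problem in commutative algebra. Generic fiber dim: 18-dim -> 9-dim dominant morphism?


dim(fiber)=dim(X)-dim(Y)=18-9=9


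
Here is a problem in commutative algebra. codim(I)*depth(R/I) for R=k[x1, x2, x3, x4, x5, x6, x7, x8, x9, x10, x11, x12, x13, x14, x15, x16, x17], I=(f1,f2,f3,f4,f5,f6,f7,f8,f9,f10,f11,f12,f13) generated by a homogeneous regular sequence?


codim=13, depth=dim(R/I)=17-13=4
Product=13*4=52


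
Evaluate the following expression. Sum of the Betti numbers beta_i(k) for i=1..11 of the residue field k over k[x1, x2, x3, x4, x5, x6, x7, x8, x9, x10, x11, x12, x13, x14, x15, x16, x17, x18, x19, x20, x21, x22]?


Koszul resolution: beta_i(k)=C(n,i), n=22
C(22,1)=22, C(22,2)=231, C(22,3)=1540, C(22,4)=7315, C(22,5)=26334, C(22,6)=74613, C(22,7)=170544, C(22,8)=319770, C(22,9)=497420, C(22,10)=646646, C(22,11)=705432
Sum=2449867


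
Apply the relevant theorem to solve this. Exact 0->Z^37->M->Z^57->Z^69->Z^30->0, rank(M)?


Alt sum=0:
(-1)^0*37 + (-1)^1*? + (-1)^2*57 + (-1)^3*69 + (-1)^4*30=0
rank(M)=55


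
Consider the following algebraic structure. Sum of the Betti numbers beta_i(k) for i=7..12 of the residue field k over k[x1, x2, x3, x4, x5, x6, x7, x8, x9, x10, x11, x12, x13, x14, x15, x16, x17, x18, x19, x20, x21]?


Koszul resolution: beta_i(k)=C(n,i), n=21
C(21,7)=116280, C(21,8)=203490, C(21,9)=293930, C(21,10)=352716, C(21,11)=352716, C(21,12)=293930
Sum=1613062


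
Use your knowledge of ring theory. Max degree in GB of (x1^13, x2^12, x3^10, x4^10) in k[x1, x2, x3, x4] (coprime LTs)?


Pure powers, coprime LTs => already GB.
Degrees: 13, 12, 10, 10
Max=13


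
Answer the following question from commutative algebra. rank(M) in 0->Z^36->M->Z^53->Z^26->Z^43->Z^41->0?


Alt sum=0:
(-1)^0*36 + (-1)^1*? + (-1)^2*53 + (-1)^3*26 + (-1)^4*43 + (-1)^5*41=0
rank(M)=65


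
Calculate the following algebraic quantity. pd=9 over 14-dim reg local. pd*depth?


pd+depth=14
depth=14-9=5
pd*depth=9*5=45


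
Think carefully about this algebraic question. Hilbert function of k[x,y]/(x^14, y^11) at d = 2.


k[x,y], I = (x^14, y^11), d = 2
Need i < 14 and d-i < 11.
Range: 0 <= i <= 2.
H(2) = 3


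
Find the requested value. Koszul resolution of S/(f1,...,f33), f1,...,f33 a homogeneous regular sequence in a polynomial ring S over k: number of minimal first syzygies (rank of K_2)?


Regular sequence => Koszul complex is the minimal free resolution.
Syz_1 minimally generated by Koszul relations f_i*e_j - f_j*e_i (i<j): mu(Syz_1) = beta_2 = C(m,2) = m(m-1)/2
m=33
33*32/2 = 528


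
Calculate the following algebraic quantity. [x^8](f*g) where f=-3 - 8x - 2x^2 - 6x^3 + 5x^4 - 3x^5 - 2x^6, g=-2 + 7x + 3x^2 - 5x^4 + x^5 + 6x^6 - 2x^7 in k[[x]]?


[x^8] = sum a_i*b_j, i+j=8
  -8*-2=16
  -2*6=-12
  -6*1=-6
  5*-5=-25
  -2*3=-6
Sum=-33


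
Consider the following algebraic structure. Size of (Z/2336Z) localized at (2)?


2-primary part: 2336=2^5*73
Size=2^5=32


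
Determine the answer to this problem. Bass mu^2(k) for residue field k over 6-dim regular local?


C(n,i)=C(6,2)=15


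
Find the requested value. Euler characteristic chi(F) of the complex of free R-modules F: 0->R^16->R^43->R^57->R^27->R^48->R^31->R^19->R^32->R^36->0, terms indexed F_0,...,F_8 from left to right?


chi = sum (-1)^i * rank:
(-1)^0*16=16
(-1)^1*43=-43
(-1)^2*57=57
(-1)^3*27=-27
(-1)^4*48=48
(-1)^5*31=-31
(-1)^6*19=19
(-1)^7*32=-32
(-1)^8*36=36
chi=43


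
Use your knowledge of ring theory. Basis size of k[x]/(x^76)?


Basis: 1,x,...,x^75
dim=76


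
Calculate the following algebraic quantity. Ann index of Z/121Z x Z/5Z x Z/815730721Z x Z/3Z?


Exponent = lcm of the cyclic orders; pairwise coprime => product.
11^2*5^1*13^8*3^1=121*5*815730721*3=1480551258615


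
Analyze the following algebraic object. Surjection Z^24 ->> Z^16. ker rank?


rank(ker) = 24-16 = 8


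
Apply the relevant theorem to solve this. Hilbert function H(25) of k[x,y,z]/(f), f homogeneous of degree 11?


C(27,2)-C(16,2)=351-120=231


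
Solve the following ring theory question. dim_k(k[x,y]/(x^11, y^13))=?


Basis: x^i*y^j, i<11, j<13
11*13=143


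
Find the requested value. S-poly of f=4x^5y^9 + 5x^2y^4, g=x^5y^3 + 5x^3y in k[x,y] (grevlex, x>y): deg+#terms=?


LT(f)=4x^5y^9, LT(g)=x^5y^3
lcm(LM)=x^5y^9
S(f,g) (scaled by 4 to clear denominators) = 1*f - 4y^6*g = -20x^3y^7 + 5x^2y^4
2 terms, deg 10.
10+2=12


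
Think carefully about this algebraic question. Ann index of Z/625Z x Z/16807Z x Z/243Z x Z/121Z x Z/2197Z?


Exponent = lcm of the cyclic orders; pairwise coprime => product.
5^4*7^5*3^5*11^2*13^3=625*16807*243*121*2197=678565723460625


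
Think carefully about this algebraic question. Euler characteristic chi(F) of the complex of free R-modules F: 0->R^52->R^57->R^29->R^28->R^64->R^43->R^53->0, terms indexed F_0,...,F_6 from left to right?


chi = sum (-1)^i * rank:
(-1)^0*52=52
(-1)^1*57=-57
(-1)^2*29=29
(-1)^3*28=-28
(-1)^4*64=64
(-1)^5*43=-43
(-1)^6*53=53
chi=70


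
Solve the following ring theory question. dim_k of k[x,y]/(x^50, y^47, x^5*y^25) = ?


k[x,y]/I, I = (x^50, y^47, x^5*y^25)
Rect: 50x47=2350. Corner: (50-5)x(47-25)=990.
dim = 2350-990 = 1360


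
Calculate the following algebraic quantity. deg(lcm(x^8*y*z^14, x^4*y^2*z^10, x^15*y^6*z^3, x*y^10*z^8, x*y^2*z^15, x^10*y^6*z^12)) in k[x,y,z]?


lcm = componentwise max:
x: max(8,4,15,1,1,10)=15
y: max(1,2,6,10,2,6)=10
z: max(14,10,3,8,15,12)=15
Total=15+10+15=40


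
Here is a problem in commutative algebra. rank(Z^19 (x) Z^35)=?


rank(M(x)N) = rank(M)*rank(N)
19*35 = 665


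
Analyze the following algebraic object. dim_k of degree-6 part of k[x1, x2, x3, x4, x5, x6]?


C(d+n-1,n-1)=C(11,5)=462


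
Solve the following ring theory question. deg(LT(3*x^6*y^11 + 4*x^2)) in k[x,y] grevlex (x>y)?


LT: 3*x^6*y^11
deg_x=6, deg_y=11
Total=6+11=17


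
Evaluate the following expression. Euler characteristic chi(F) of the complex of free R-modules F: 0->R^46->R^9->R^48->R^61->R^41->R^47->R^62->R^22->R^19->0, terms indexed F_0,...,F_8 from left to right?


chi = sum (-1)^i * rank:
(-1)^0*46=46
(-1)^1*9=-9
(-1)^2*48=48
(-1)^3*61=-61
(-1)^4*41=41
(-1)^5*47=-47
(-1)^6*62=62
(-1)^7*22=-22
(-1)^8*19=19
chi=77


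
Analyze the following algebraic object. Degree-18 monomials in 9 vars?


C(d+n-1,n-1)=C(26,8)=1562275


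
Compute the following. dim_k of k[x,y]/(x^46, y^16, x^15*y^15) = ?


k[x,y]/I, I = (x^46, y^16, x^15*y^15)
Rect: 46x16=736. Corner: (46-15)x(16-15)=31.
dim = 736-31 = 705


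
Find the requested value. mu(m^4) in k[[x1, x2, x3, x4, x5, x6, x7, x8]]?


C(n+d-1,d)=C(11,4)=330


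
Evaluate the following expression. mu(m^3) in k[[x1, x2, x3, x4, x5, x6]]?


C(n+d-1,d)=C(8,3)=56


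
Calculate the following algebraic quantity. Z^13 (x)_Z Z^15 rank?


rank(M(x)N) = rank(M)*rank(N)
13*15 = 195


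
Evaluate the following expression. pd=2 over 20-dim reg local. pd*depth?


pd+depth=20
depth=20-2=18
pd*depth=2*18=36


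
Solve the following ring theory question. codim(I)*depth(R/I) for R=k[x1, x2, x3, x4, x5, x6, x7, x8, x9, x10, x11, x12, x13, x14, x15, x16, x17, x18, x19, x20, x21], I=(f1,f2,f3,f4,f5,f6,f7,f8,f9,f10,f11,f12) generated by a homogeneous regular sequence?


codim=12, depth=dim(R/I)=21-12=9
Product=12*9=108


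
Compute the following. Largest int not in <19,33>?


gcd(19,33)=1 => F=ab-a-b=19*33-19-33=627-52=575


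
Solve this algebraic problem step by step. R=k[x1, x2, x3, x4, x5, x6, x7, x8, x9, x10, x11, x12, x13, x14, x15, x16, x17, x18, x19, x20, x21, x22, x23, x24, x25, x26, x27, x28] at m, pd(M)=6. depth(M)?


pd+depth=depth(R)=28
depth=28-6=22


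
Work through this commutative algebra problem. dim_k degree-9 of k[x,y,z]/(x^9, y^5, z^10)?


Need i<9, j<5, k<10 with i+j+k=9.
For each i, j ranges over max(0,9-i-9)..min(4,9-i):
  i=0: j in [0,4] -> 5
  i=1: j in [0,4] -> 5
  i=2: j in [0,4] -> 5
  i=3: j in [0,4] -> 5
  i=4: j in [0,4] -> 5
  i=5: j in [0,4] -> 5
  i=6: j in [0,3] -> 4
  i=7: j in [0,2] -> 3
  i=8: j in [0,1] -> 2
H(9) = 5+5+5+5+5+5+4+3+2 = 39


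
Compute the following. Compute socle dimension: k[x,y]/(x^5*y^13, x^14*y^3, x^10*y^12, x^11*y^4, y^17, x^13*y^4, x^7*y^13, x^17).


Socle = ann(m) = span of standard monomials u with x*u, y*u in I (staircase corners).
Redundant generators: x^7*y^13, x^13*y^4
Minimal generators: x^17, x^14*y^3, x^11*y^4, x^10*y^12, x^5*y^13, y^17
Corners: x^4y^16, x^9y^12, x^10y^11, x^13y^3, x^16y^2
Socle dim=5


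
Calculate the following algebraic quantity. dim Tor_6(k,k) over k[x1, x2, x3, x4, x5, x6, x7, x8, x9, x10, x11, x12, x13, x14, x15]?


Koszul: C(n,i)=C(15,6)=5005


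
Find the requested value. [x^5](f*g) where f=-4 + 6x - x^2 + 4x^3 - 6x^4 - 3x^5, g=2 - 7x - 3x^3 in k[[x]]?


[x^5] = sum a_i*b_j, i+j=5
  -1*-3=3
  -6*-7=42
  -3*2=-6
Sum=39


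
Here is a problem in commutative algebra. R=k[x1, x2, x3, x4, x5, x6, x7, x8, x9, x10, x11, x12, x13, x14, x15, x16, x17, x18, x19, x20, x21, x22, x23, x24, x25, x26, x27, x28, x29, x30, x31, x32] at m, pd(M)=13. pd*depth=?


pd+depth=32
depth=32-13=19
pd*depth=13*19=247


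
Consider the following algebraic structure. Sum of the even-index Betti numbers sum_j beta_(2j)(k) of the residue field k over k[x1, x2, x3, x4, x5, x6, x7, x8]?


Koszul resolution: beta_i(k)=C(n,i), n=8
sum_even C(8,i) = 2^(n-1) = 2^7 = 128


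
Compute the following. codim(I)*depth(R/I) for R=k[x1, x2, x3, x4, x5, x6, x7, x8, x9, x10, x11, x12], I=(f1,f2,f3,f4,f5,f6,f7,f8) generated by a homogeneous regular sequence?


codim=8, depth=dim(R/I)=12-8=4
Product=8*4=32


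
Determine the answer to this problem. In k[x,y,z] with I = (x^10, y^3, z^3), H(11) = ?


Need i<10, j<3, k<3 with i+j+k=11.
For each i, j ranges over max(0,11-i-2)..min(2,11-i):
  i=0: j in [9,2] -> 0
  i=1: j in [8,2] -> 0
  i=2: j in [7,2] -> 0
  i=3: j in [6,2] -> 0
  i=4: j in [5,2] -> 0
  i=5: j in [4,2] -> 0
  i=6: j in [3,2] -> 0
  i=7: j in [2,2] -> 1
  i=8: j in [1,2] -> 2
  i=9: j in [0,2] -> 3
H(11) = 0+0+0+0+0+0+0+1+2+3 = 6


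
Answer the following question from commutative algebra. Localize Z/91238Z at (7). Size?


7-primary part: 91238=7^4*38
Size=7^4=2401


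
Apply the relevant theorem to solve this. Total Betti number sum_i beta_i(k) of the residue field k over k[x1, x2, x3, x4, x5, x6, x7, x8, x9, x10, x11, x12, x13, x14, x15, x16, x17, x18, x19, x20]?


Koszul resolution: beta_i(k)=C(n,i), n=20
sum_i C(20,i) = 2^20 = 1048576


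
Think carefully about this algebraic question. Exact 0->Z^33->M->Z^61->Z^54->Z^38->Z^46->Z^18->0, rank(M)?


Alt sum=0:
(-1)^0*33 + (-1)^1*? + (-1)^2*61 + (-1)^3*54 + (-1)^4*38 + (-1)^5*46 + (-1)^6*18=0
rank(M)=50


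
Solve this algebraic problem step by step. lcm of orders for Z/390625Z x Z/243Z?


Exponent = lcm of the cyclic orders; pairwise coprime => product.
5^8*3^5=390625*243=94921875


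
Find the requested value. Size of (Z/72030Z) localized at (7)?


7-primary part: 72030=7^4*30
Size=7^4=2401


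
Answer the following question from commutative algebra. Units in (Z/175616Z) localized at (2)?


Local ring = Z/512Z.
phi(512) = 2^8*(2-1) = 256


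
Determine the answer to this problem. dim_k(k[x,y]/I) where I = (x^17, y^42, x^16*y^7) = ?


k[x,y]/I, I = (x^17, y^42, x^16*y^7)
Rect: 17x42=714. Corner: (17-16)x(42-7)=35.
dim = 714-35 = 679


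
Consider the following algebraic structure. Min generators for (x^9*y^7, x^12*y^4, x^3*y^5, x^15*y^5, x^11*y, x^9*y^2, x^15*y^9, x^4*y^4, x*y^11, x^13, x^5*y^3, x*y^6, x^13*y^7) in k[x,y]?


Remove redundant (divisible by others).
x*y^11 redundant.
x^15*y^5 redundant.
x^9*y^7 redundant.
x^15*y^9 redundant.
x^13*y^7 redundant.
x^12*y^4 redundant.
Min: x^13, x^11*y, x^9*y^2, x^5*y^3, x^4*y^4, x^3*y^5, x*y^6
Count=7


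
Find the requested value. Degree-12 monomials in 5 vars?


C(d+n-1,n-1)=C(16,4)=1820


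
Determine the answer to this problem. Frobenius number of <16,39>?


gcd(16,39)=1 => F=ab-a-b=16*39-16-39=624-55=569


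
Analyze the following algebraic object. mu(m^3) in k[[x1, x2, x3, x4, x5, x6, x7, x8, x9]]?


C(n+d-1,d)=C(11,3)=165


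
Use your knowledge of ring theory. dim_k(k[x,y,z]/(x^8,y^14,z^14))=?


Basis: x^iy^jz^k, i<8,j<14,k<14
8*14*14=1568


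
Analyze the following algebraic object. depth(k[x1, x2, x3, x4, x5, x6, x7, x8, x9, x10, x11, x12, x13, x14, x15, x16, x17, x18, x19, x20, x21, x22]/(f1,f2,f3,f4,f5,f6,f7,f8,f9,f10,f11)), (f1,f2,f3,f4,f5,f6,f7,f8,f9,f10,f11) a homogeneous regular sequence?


depth(R)=22
depth(R/I)=22-11=11


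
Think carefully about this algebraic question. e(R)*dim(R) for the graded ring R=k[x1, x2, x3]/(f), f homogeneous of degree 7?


e(R)=deg(f)=7, dim(R)=3-1=2
e*dim=7*2=14


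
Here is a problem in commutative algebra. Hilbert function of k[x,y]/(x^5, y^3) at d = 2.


k[x,y], I = (x^5, y^3), d = 2
Need i < 5 and d-i < 3.
Range: 0 <= i <= 2.
H(2) = 3


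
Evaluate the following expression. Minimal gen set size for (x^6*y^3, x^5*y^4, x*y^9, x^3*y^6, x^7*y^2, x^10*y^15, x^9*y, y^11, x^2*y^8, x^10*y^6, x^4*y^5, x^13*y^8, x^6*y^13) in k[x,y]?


Remove redundant (divisible by others).
x^6*y^13 redundant.
x^10*y^6 redundant.
x^10*y^15 redundant.
x^13*y^8 redundant.
Min: x^9*y, x^7*y^2, x^6*y^3, x^5*y^4, x^4*y^5, x^3*y^6, x^2*y^8, x*y^9, y^11
Count=9


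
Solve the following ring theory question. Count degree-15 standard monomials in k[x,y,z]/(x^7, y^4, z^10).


Need i<7, j<4, k<10 with i+j+k=15.
For each i, j ranges over max(0,15-i-9)..min(3,15-i):
  i=0: j in [6,3] -> 0
  i=1: j in [5,3] -> 0
  i=2: j in [4,3] -> 0
  i=3: j in [3,3] -> 1
  i=4: j in [2,3] -> 2
  i=5: j in [1,3] -> 3
  i=6: j in [0,3] -> 4
H(15) = 0+0+0+1+2+3+4 = 10


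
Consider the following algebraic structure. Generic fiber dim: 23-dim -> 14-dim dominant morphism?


dim(fiber)=dim(X)-dim(Y)=23-14=9


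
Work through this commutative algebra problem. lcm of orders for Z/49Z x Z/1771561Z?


Exponent = lcm of the cyclic orders; pairwise coprime => product.
7^2*11^6=49*1771561=86806489


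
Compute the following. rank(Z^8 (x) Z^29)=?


rank(M(x)N) = rank(M)*rank(N)
8*29 = 232


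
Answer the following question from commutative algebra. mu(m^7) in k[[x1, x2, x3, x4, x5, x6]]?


C(n+d-1,d)=C(12,7)=792


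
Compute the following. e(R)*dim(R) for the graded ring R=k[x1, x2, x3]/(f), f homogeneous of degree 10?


e(R)=deg(f)=10, dim(R)=3-1=2
e*dim=10*2=20


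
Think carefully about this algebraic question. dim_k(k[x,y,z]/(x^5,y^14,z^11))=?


Basis: x^iy^jz^k, i<5,j<14,k<11
5*14*11=770


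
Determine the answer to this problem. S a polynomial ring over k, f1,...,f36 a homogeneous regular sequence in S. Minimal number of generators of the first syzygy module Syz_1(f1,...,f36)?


Regular sequence => Koszul complex is the minimal free resolution.
Syz_1 minimally generated by Koszul relations f_i*e_j - f_j*e_i (i<j): mu(Syz_1) = beta_2 = C(m,2) = m(m-1)/2
m=36
36*35/2 = 630


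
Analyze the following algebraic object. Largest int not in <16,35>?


gcd(16,35)=1 => F=ab-a-b=16*35-16-35=560-51=509


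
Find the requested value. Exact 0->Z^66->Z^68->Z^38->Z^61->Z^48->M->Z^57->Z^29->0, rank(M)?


Alt sum=0:
(-1)^0*66 + (-1)^1*68 + (-1)^2*38 + (-1)^3*61 + (-1)^4*48 + (-1)^5*? + (-1)^6*57 + (-1)^7*29=0
rank(M)=51


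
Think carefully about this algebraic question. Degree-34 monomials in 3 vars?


C(d+n-1,n-1)=C(36,2)=630


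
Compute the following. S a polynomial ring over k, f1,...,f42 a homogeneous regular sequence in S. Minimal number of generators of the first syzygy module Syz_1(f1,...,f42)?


Regular sequence => Koszul complex is the minimal free resolution.
Syz_1 minimally generated by Koszul relations f_i*e_j - f_j*e_i (i<j): mu(Syz_1) = beta_2 = C(m,2) = m(m-1)/2
m=42
42*41/2 = 861


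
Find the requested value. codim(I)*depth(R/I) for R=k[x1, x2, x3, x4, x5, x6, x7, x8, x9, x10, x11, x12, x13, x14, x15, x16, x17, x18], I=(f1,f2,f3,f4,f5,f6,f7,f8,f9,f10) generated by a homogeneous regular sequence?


codim=10, depth=dim(R/I)=18-10=8
Product=10*8=80


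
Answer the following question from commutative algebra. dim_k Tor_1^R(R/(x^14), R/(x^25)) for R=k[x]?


Tor_1(R/I,R/J)=(I cap J)/IJ=(x^25)/(x^39)
dim=39-25=min(14,25)=14


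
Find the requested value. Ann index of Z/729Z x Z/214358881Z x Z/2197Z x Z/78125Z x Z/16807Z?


Exponent = lcm of the cyclic orders; pairwise coprime => product.
3^6*11^8*13^3*5^7*7^5=729*214358881*2197*78125*16807=450795214357360607109375


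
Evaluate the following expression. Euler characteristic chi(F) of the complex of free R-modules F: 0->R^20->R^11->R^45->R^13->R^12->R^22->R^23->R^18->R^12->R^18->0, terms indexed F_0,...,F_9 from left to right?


chi = sum (-1)^i * rank:
(-1)^0*20=20
(-1)^1*11=-11
(-1)^2*45=45
(-1)^3*13=-13
(-1)^4*12=12
(-1)^5*22=-22
(-1)^6*23=23
(-1)^7*18=-18
(-1)^8*12=12
(-1)^9*18=-18
chi=30


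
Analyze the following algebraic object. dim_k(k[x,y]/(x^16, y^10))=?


Basis: x^i*y^j, i<16, j<10
16*10=160


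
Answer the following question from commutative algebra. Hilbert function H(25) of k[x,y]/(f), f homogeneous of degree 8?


H(t)=d for t>=d-1.
d=8, t=25
H(25)=8


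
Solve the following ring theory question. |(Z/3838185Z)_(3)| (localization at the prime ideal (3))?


3-primary part: 3838185=3^10*65
Size=3^10=59049


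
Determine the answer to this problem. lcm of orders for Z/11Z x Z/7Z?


Exponent = lcm of the cyclic orders; pairwise coprime => product.
11^1*7^1=11*7=77


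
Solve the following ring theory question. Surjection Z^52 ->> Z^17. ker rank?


rank(ker) = 52-17 = 35


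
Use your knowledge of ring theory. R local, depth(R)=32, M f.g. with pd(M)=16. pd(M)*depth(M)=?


pd+depth=32
depth=32-16=16
pd*depth=16*16=256


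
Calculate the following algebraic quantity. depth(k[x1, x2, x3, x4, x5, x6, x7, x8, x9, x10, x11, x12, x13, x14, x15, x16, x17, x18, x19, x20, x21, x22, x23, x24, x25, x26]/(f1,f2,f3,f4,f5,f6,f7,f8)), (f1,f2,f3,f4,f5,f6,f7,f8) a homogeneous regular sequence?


depth(R)=26
depth(R/I)=26-8=18


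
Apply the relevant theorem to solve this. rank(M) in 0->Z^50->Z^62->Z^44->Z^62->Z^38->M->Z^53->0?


Alt sum=0:
(-1)^0*50 + (-1)^1*62 + (-1)^2*44 + (-1)^3*62 + (-1)^4*38 + (-1)^5*? + (-1)^6*53=0
rank(M)=61


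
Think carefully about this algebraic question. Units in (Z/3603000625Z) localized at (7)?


Local ring = Z/5764801Z.
phi(5764801) = 7^7*(7-1) = 4941258


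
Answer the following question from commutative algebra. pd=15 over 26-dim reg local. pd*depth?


pd+depth=26
depth=26-15=11
pd*depth=15*11=165


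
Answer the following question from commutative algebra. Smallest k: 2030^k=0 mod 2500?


2030^k mod 2500:
k=1: 2030
k=2: 900
k=3: 2000
k=4: 0
First zero at k = 4


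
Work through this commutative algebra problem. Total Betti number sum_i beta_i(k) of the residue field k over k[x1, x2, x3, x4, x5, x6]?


Koszul resolution: beta_i(k)=C(n,i), n=6
sum_i C(6,i) = 2^6 = 64


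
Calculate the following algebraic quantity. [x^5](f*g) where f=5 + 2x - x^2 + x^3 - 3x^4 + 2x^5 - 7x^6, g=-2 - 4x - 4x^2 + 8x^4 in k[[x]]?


[x^5] = sum a_i*b_j, i+j=5
  2*8=16
  1*-4=-4
  -3*-4=12
  2*-2=-4
Sum=20


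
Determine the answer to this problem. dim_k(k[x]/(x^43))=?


Basis: 1,x,...,x^42
dim=43


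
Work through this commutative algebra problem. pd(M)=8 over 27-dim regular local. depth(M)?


pd+depth=depth(R)=27
depth=27-8=19


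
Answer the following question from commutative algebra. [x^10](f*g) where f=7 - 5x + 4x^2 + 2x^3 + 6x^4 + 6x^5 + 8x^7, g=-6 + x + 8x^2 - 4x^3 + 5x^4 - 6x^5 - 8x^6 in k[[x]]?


[x^10] = sum a_i*b_j, i+j=10
  6*-8=-48
  6*-6=-36
  8*-4=-32
Sum=-116


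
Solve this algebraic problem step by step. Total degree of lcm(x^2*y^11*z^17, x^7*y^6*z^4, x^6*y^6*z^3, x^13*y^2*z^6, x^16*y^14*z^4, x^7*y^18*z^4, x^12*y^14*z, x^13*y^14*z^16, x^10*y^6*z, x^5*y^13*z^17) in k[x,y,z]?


lcm = componentwise max:
x: max(2,7,6,13,16,7,12,13,10,5)=16
y: max(11,6,6,2,14,18,14,14,6,13)=18
z: max(17,4,3,6,4,4,1,16,1,17)=17
Total=16+18+17=51


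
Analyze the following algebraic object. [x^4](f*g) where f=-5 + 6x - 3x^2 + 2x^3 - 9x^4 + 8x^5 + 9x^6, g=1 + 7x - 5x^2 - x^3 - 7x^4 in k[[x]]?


[x^4] = sum a_i*b_j, i+j=4
  -5*-7=35
  6*-1=-6
  -3*-5=15
  2*7=14
  -9*1=-9
Sum=49


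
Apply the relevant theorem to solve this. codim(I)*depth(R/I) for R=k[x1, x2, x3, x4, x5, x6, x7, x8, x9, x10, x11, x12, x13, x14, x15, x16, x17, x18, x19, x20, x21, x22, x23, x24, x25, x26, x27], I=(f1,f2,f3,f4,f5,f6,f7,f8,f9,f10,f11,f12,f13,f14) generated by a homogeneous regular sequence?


codim=14, depth=dim(R/I)=27-14=13
Product=14*13=182


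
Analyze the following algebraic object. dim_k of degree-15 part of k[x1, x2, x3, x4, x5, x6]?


C(d+n-1,n-1)=C(20,5)=15504


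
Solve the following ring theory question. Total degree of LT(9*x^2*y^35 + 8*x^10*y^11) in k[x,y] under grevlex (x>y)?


LT: 9*x^2*y^35
deg_x=2, deg_y=35
Total=2+35=37


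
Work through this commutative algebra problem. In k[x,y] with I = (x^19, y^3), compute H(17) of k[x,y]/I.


k[x,y], I = (x^19, y^3), d = 17
Need i < 19 and d-i < 3.
Range: 15 <= i <= 17.
H(17) = 3


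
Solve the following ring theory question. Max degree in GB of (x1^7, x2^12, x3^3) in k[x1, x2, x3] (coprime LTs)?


Pure powers, coprime LTs => already GB.
Degrees: 7, 12, 3
Max=12


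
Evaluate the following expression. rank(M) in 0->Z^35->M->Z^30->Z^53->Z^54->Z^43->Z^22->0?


Alt sum=0:
(-1)^0*35 + (-1)^1*? + (-1)^2*30 + (-1)^3*53 + (-1)^4*54 + (-1)^5*43 + (-1)^6*22=0
rank(M)=45


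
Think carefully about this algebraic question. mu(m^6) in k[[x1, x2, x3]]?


C(n+d-1,d)=C(8,6)=28


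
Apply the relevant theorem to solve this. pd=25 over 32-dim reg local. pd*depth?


pd+depth=32
depth=32-25=7
pd*depth=25*7=175


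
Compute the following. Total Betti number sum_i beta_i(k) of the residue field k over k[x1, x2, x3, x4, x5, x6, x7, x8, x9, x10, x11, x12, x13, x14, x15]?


Koszul resolution: beta_i(k)=C(n,i), n=15
sum_i C(15,i) = 2^15 = 32768


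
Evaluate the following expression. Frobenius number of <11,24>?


gcd(11,24)=1 => F=ab-a-b=11*24-11-24=264-35=229


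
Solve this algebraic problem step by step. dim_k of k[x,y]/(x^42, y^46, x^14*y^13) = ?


k[x,y]/I, I = (x^42, y^46, x^14*y^13)
Rect: 42x46=1932. Corner: (42-14)x(46-13)=924.
dim = 1932-924 = 1008


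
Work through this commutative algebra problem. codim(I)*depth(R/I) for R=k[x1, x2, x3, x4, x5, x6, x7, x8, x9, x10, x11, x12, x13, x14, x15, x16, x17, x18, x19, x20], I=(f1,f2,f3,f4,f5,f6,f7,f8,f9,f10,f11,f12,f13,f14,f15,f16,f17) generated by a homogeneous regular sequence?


codim=17, depth=dim(R/I)=20-17=3
Product=17*3=51


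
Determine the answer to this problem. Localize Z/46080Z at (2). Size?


2-primary part: 46080=2^10*45
Size=2^10=1024


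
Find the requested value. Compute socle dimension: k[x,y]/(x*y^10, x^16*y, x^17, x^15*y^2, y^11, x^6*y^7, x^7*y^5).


Socle = ann(m) = span of standard monomials u with x*u, y*u in I (staircase corners).
Minimal generators: x^17, x^16*y, x^15*y^2, x^7*y^5, x^6*y^7, x*y^10, y^11
Corners: y^10, x^5y^9, x^6y^6, x^14y^4, x^15y, x^16
Socle dim=6


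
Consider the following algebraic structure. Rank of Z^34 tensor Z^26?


rank(M(x)N) = rank(M)*rank(N)
34*26 = 884


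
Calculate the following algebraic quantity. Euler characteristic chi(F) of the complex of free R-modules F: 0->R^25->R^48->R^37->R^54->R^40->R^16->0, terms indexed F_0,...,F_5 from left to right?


chi = sum (-1)^i * rank:
(-1)^0*25=25
(-1)^1*48=-48
(-1)^2*37=37
(-1)^3*54=-54
(-1)^4*40=40
(-1)^5*16=-16
chi=-16


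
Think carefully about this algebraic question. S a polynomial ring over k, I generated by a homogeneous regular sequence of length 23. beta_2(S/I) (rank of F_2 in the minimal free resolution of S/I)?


Regular sequence => Koszul complex is the minimal free resolution.
Syz_1 minimally generated by Koszul relations f_i*e_j - f_j*e_i (i<j): mu(Syz_1) = beta_2 = C(m,2) = m(m-1)/2
m=23
23*22/2 = 253


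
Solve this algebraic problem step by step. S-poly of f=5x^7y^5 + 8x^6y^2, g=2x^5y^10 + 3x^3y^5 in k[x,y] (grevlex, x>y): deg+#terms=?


LT(f)=5x^7y^5, LT(g)=2x^5y^10
lcm(LM)=x^7y^10
S(f,g) (scaled by 10 to clear denominators) = 2y^5*f - 5x^2*g = 16x^6y^7 - 15x^5y^5
2 terms, deg 13.
13+2=15


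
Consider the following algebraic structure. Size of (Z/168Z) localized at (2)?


2-primary part: 168=2^3*21
Size=2^3=8


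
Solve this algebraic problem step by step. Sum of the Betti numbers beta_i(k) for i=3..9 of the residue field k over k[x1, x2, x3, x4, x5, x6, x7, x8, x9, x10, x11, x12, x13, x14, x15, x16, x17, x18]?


Koszul resolution: beta_i(k)=C(n,i), n=18
C(18,3)=816, C(18,4)=3060, C(18,5)=8568, C(18,6)=18564, C(18,7)=31824, C(18,8)=43758, C(18,9)=48620
Sum=155210


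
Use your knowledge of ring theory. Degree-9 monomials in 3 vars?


C(d+n-1,n-1)=C(11,2)=55


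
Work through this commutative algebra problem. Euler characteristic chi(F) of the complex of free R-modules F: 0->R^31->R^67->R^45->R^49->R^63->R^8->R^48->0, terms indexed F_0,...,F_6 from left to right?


chi = sum (-1)^i * rank:
(-1)^0*31=31
(-1)^1*67=-67
(-1)^2*45=45
(-1)^3*49=-49
(-1)^4*63=63
(-1)^5*8=-8
(-1)^6*48=48
chi=63


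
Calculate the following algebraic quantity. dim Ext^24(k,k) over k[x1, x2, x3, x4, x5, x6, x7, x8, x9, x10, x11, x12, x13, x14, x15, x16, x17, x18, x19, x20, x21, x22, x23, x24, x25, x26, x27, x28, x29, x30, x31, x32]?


C(n,i)=C(32,24)=10518300


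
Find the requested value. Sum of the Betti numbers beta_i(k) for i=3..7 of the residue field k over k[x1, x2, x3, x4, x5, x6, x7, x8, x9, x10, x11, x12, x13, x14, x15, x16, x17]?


Koszul resolution: beta_i(k)=C(n,i), n=17
C(17,3)=680, C(17,4)=2380, C(17,5)=6188, C(17,6)=12376, C(17,7)=19448
Sum=41072


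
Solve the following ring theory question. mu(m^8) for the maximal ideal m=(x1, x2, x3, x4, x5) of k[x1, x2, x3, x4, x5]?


Graded Nakayama: mu(m^d) = dim_k (m^d/m^(d+1)) = #degree-8 monomials in 5 vars
C(n+d-1,d)=C(12,8)=495


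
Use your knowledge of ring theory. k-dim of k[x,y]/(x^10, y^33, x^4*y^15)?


k[x,y]/I, I = (x^10, y^33, x^4*y^15)
Rect: 10x33=330. Corner: (10-4)x(33-15)=108.
dim = 330-108 = 222


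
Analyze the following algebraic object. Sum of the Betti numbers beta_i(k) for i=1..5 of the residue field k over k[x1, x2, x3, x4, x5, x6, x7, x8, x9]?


Koszul resolution: beta_i(k)=C(n,i), n=9
C(9,1)=9, C(9,2)=36, C(9,3)=84, C(9,4)=126, C(9,5)=126
Sum=381


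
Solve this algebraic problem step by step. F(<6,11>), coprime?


gcd(6,11)=1 => F=ab-a-b=6*11-6-11=66-17=49


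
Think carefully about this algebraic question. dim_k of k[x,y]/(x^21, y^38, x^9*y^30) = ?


k[x,y]/I, I = (x^21, y^38, x^9*y^30)
Rect: 21x38=798. Corner: (21-9)x(38-30)=96.
dim = 798-96 = 702


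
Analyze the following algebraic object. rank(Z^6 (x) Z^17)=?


rank(M(x)N) = rank(M)*rank(N)
6*17 = 102


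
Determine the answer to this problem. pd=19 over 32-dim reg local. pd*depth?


pd+depth=32
depth=32-19=13
pd*depth=19*13=247


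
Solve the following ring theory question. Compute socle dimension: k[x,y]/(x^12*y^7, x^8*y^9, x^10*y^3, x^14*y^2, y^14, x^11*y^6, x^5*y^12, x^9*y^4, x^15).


Socle = ann(m) = span of standard monomials u with x*u, y*u in I (staircase corners).
Redundant generators: x^12*y^7, x^11*y^6
Minimal generators: x^15, x^14*y^2, x^10*y^3, x^9*y^4, x^8*y^9, x^5*y^12, y^14
Corners: x^4y^13, x^7y^11, x^8y^8, x^9y^3, x^13y^2, x^14y
Socle dim=6


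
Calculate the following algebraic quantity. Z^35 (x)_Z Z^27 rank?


rank(M(x)N) = rank(M)*rank(N)
35*27 = 945


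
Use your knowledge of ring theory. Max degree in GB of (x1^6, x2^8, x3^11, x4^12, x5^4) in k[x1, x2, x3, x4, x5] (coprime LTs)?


Pure powers, coprime LTs => already GB.
Degrees: 6, 8, 11, 12, 4
Max=12


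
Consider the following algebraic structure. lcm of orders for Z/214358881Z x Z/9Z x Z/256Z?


Exponent = lcm of the cyclic orders; pairwise coprime => product.
11^8*3^2*2^8=214358881*9*256=493882861824


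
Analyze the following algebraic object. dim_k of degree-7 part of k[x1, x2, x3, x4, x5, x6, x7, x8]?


C(d+n-1,n-1)=C(14,7)=3432


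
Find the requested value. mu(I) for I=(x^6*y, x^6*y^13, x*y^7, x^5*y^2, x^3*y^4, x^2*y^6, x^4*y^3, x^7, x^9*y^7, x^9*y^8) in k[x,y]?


Remove redundant (divisible by others).
x^9*y^7 redundant.
x^9*y^8 redundant.
x^6*y^13 redundant.
Min: x^7, x^6*y, x^5*y^2, x^4*y^3, x^3*y^4, x^2*y^6, x*y^7
Count=7


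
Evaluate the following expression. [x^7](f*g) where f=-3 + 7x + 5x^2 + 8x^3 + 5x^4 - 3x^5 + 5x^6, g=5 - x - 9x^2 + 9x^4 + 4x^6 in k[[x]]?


[x^7] = sum a_i*b_j, i+j=7
  7*4=28
  8*9=72
  -3*-9=27
  5*-1=-5
Sum=122


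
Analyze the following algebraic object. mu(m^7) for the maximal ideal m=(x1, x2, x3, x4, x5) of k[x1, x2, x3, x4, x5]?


Graded Nakayama: mu(m^d) = dim_k (m^d/m^(d+1)) = #degree-7 monomials in 5 vars
C(n+d-1,d)=C(11,7)=330


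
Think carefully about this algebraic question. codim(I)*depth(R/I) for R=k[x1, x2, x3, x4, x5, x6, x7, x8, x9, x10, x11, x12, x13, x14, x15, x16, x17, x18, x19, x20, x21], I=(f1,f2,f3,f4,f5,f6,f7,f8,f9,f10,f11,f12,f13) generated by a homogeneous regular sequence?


codim=13, depth=dim(R/I)=21-13=8
Product=13*8=104


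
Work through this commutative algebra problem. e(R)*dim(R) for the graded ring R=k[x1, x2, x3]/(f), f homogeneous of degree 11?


e(R)=deg(f)=11, dim(R)=3-1=2
e*dim=11*2=22


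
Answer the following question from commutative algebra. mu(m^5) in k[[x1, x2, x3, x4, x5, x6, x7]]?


C(n+d-1,d)=C(11,5)=462


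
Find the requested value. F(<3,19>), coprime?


gcd(3,19)=1 => F=ab-a-b=3*19-3-19=57-22=35


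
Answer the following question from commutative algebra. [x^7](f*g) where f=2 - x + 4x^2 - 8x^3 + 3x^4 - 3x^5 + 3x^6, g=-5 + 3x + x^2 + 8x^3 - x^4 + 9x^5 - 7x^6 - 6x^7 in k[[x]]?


[x^7] = sum a_i*b_j, i+j=7
  2*-6=-12
  -1*-7=7
  4*9=36
  -8*-1=8
  3*8=24
  -3*1=-3
  3*3=9
Sum=69


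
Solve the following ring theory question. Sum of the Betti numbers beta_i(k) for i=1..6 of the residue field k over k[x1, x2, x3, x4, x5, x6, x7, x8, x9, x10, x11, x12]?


Koszul resolution: beta_i(k)=C(n,i), n=12
C(12,1)=12, C(12,2)=66, C(12,3)=220, C(12,4)=495, C(12,5)=792, C(12,6)=924
Sum=2509


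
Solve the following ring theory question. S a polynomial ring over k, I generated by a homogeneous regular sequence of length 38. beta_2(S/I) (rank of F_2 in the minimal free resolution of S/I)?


Regular sequence => Koszul complex is the minimal free resolution.
Syz_1 minimally generated by Koszul relations f_i*e_j - f_j*e_i (i<j): mu(Syz_1) = beta_2 = C(m,2) = m(m-1)/2
m=38
38*37/2 = 703


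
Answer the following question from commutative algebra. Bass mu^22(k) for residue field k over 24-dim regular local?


C(n,i)=C(24,22)=276


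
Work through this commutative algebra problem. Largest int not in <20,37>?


gcd(20,37)=1 => F=ab-a-b=20*37-20-37=740-57=683


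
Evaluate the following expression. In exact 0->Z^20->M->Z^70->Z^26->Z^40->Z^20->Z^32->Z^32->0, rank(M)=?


Alt sum=0:
(-1)^0*20 + (-1)^1*? + (-1)^2*70 + (-1)^3*26 + (-1)^4*40 + (-1)^5*20 + (-1)^6*32 + (-1)^7*32=0
rank(M)=84


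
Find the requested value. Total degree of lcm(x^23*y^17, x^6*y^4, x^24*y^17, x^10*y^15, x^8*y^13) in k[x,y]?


lcm = componentwise max:
x: max(23,6,24,10,8)=24
y: max(17,4,17,15,13)=17
Total=24+17=41


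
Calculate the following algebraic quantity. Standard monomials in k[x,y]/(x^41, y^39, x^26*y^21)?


k[x,y]/I, I = (x^41, y^39, x^26*y^21)
Rect: 41x39=1599. Corner: (41-26)x(39-21)=270.
dim = 1599-270 = 1329


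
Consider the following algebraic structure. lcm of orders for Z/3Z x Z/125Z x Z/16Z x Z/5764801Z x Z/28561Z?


Exponent = lcm of the cyclic orders; pairwise coprime => product.
3^1*5^3*2^4*7^8*13^4=3*125*16*5764801*28561=987890888166000


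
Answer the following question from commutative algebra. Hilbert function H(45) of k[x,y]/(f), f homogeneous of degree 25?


H(t)=d for t>=d-1.
d=25, t=45
H(45)=25


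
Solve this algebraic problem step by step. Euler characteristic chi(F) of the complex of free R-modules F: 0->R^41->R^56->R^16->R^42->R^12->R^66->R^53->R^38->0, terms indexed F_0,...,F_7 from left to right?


chi = sum (-1)^i * rank:
(-1)^0*41=41
(-1)^1*56=-56
(-1)^2*16=16
(-1)^3*42=-42
(-1)^4*12=12
(-1)^5*66=-66
(-1)^6*53=53
(-1)^7*38=-38
chi=-80


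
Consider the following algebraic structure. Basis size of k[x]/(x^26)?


Basis: 1,x,...,x^25
dim=26


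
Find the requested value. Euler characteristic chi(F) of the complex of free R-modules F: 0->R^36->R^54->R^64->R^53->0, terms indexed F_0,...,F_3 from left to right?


chi = sum (-1)^i * rank:
(-1)^0*36=36
(-1)^1*54=-54
(-1)^2*64=64
(-1)^3*53=-53
chi=-7


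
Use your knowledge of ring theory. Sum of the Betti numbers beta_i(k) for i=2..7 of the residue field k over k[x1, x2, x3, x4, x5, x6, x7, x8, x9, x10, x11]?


Koszul resolution: beta_i(k)=C(n,i), n=11
C(11,2)=55, C(11,3)=165, C(11,4)=330, C(11,5)=462, C(11,6)=462, C(11,7)=330
Sum=1804


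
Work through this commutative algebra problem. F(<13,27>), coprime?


gcd(13,27)=1 => F=ab-a-b=13*27-13-27=351-40=311


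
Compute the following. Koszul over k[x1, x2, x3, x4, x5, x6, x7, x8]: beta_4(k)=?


C(n,i)=C(8,4)=70


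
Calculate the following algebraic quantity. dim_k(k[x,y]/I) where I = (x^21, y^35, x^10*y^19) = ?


k[x,y]/I, I = (x^21, y^35, x^10*y^19)
Rect: 21x35=735. Corner: (21-10)x(35-19)=176.
dim = 735-176 = 559


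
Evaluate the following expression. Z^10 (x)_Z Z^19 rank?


rank(M(x)N) = rank(M)*rank(N)
10*19 = 190


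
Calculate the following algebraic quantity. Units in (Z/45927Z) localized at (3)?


Local ring = Z/6561Z.
phi(6561) = 3^7*(3-1) = 4374


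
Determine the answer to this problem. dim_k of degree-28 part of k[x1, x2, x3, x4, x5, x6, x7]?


C(d+n-1,n-1)=C(34,6)=1344904


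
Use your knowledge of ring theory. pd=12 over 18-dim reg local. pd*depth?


pd+depth=18
depth=18-12=6
pd*depth=12*6=72


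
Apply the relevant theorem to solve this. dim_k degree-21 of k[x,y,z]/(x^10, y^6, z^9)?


Need i<10, j<6, k<9 with i+j+k=21.
For each i, j ranges over max(0,21-i-8)..min(5,21-i):
  i=0: j in [13,5] -> 0
  i=1: j in [12,5] -> 0
  i=2: j in [11,5] -> 0
  i=3: j in [10,5] -> 0
  i=4: j in [9,5] -> 0
  i=5: j in [8,5] -> 0
  i=6: j in [7,5] -> 0
  i=7: j in [6,5] -> 0
  i=8: j in [5,5] -> 1
  i=9: j in [4,5] -> 2
H(21) = 0+0+0+0+0+0+0+0+1+2 = 3


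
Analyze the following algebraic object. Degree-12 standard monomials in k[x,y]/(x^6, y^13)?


k[x,y], I = (x^6, y^13), d = 12
Need i < 6 and d-i < 13.
Range: 0 <= i <= 5.
H(12) = 6


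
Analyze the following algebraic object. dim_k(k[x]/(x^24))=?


Basis: 1,x,...,x^23
dim=24


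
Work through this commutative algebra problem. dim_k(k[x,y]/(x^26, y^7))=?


Basis: x^i*y^j, i<26, j<7
26*7=182


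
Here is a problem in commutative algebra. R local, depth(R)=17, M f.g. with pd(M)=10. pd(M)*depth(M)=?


pd+depth=17
depth=17-10=7
pd*depth=10*7=70


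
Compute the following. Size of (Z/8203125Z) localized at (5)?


5-primary part: 8203125=5^8*21
Size=5^8=390625


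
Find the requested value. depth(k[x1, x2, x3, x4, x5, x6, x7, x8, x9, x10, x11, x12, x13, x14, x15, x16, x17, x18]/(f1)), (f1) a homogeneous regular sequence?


depth(R)=18
depth(R/I)=18-1=17


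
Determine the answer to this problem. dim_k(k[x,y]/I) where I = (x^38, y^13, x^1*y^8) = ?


k[x,y]/I, I = (x^38, y^13, x^1*y^8)
Rect: 38x13=494. Corner: (38-1)x(13-8)=185.
dim = 494-185 = 309


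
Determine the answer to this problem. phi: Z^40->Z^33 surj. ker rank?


rank(ker) = 40-33 = 7


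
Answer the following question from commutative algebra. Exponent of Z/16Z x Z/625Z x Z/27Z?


Exponent = lcm of the cyclic orders; pairwise coprime => product.
2^4*5^4*3^3=16*625*27=270000


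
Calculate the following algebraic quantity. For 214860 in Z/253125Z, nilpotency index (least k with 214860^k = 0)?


214860^k mod 253125:
k=1: 214860
k=2: 135225
k=3: 249750
k=4: 50625
k=5: 0
First zero at k = 5


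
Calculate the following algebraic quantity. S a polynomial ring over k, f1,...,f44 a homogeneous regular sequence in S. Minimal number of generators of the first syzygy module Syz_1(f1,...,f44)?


Regular sequence => Koszul complex is the minimal free resolution.
Syz_1 minimally generated by Koszul relations f_i*e_j - f_j*e_i (i<j): mu(Syz_1) = beta_2 = C(m,2) = m(m-1)/2
m=44
44*43/2 = 946


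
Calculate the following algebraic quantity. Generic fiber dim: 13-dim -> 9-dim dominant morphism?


dim(fiber)=dim(X)-dim(Y)=13-9=4


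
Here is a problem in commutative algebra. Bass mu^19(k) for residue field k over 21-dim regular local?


C(n,i)=C(21,19)=210


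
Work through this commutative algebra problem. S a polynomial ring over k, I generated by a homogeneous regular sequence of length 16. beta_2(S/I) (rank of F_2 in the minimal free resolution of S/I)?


Regular sequence => Koszul complex is the minimal free resolution.
Syz_1 minimally generated by Koszul relations f_i*e_j - f_j*e_i (i<j): mu(Syz_1) = beta_2 = C(m,2) = m(m-1)/2
m=16
16*15/2 = 120


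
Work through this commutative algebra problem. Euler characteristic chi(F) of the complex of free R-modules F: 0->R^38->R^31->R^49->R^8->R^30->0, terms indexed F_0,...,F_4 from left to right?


chi = sum (-1)^i * rank:
(-1)^0*38=38
(-1)^1*31=-31
(-1)^2*49=49
(-1)^3*8=-8
(-1)^4*30=30
chi=78


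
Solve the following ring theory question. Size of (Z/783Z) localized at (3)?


3-primary part: 783=3^3*29
Size=3^3=27


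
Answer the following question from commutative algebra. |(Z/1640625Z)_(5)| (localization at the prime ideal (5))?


5-primary part: 1640625=5^7*21
Size=5^7=78125


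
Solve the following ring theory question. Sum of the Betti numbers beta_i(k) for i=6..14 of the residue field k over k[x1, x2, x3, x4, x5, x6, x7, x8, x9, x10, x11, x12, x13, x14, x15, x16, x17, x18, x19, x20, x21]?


Koszul resolution: beta_i(k)=C(n,i), n=21
C(21,6)=54264, C(21,7)=116280, C(21,8)=203490, C(21,9)=293930, C(21,10)=352716, C(21,11)=352716, C(21,12)=293930, C(21,13)=203490, C(21,14)=116280
Sum=1987096
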